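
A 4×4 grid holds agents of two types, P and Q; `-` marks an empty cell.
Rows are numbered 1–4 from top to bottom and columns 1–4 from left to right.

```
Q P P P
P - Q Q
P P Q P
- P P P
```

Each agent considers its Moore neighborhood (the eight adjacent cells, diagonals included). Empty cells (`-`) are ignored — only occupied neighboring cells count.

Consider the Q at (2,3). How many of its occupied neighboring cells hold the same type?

Occupied neighbors of (2,3): (1,2)=P, (1,3)=P, (1,4)=P, (2,4)=Q, (3,2)=P, (3,3)=Q, (3,4)=P.
Same type (Q): 2 of 7.

2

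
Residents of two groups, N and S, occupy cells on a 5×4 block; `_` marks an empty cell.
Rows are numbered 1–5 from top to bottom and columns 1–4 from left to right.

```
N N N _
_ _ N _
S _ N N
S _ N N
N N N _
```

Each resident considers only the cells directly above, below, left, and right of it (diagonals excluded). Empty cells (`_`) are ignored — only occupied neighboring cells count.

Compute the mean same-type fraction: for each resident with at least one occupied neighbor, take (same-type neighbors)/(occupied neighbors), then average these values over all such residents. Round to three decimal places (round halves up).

Row 1: (1,1)N 1/1 · (1,2)N 2/2 · (1,3)N 2/2
Row 2: (2,3)N 2/2
Row 3: (3,1)S 1/1 · (3,3)N 3/3 · (3,4)N 2/2
Row 4: (4,1)S 1/2 · (4,3)N 3/3 · (4,4)N 2/2
Row 5: (5,1)N 1/2 · (5,2)N 2/2 · (5,3)N 2/2
Sum over 13 residents: 1/1 + 2/2 + 2/2 + 2/2 + 1/1 + 3/3 + 2/2 + 1/2 + 3/3 + 2/2 + 1/2 + 2/2 + 2/2 = 12; mean = 12 ÷ 13 = 12/13 = 0.923076… → 0.923.

0.923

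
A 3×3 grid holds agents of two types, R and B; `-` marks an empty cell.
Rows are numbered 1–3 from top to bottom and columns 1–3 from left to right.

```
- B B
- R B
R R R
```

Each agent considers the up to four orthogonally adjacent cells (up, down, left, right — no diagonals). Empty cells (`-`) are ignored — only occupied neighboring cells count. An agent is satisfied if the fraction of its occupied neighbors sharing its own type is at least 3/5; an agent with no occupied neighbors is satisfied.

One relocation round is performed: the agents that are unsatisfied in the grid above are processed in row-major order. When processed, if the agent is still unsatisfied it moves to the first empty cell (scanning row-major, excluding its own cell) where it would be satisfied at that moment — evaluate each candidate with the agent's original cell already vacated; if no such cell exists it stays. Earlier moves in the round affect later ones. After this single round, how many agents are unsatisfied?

1

Initially unsatisfied (in order): (1,2), (2,2), (2,3), (3,3).
  (1,2) → (1,1).
  (2,2): no empty cell satisfies it; stays.
  (2,3) → (1,2).
  (3,3): now satisfied by earlier moves; stays.
Resulting grid:
B B B
- R -
R R R
Unsatisfied now: (2,2).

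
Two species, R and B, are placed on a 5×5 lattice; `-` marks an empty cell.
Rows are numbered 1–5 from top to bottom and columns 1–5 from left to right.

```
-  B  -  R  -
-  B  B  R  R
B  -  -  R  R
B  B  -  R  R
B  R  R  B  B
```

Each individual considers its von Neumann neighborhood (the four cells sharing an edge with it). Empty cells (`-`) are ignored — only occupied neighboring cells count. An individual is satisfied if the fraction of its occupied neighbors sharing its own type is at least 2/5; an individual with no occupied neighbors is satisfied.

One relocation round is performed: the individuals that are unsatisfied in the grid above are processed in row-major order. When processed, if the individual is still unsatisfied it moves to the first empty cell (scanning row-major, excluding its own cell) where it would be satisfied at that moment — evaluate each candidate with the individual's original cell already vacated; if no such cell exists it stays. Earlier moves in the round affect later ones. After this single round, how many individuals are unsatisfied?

Initially unsatisfied (in order): (5,2), (5,4).
  (5,2) → (1,5).
  (5,4) → (1,1).
Resulting grid:
B B - R R
- B B R R
B - - R R
B B - R R
B - R - B
Unsatisfied now: (5,5).

1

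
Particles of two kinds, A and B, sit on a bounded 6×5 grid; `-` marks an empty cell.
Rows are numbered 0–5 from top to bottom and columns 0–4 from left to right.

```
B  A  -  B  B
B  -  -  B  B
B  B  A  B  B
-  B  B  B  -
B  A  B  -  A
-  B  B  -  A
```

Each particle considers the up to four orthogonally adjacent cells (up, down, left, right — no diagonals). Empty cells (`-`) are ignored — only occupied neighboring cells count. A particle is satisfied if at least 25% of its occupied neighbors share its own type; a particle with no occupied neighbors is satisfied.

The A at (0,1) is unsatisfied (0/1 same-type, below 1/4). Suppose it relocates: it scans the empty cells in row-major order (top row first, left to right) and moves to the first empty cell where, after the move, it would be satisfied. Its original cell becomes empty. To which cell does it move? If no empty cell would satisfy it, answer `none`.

(1,2)

Vacating (0,1). Empty cells in order:
  (0,2): 0/1 same-type → still unsatisfied.
  (1,1): 0/2 same-type → still unsatisfied.
  (1,2): 1/2 same-type → satisfied — stop here.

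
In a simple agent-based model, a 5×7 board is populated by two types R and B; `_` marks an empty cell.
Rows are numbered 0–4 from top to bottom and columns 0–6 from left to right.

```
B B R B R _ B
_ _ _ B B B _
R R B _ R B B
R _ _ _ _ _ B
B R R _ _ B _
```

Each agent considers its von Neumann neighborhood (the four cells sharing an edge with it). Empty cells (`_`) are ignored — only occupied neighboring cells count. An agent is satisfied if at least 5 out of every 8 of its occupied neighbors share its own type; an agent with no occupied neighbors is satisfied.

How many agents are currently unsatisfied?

11

(0,0)B 1/1 satisfied
(0,1)B 1/2 not
(0,2)R 0/2 not
(0,3)B 1/3 not
(0,4)R 0/2 not
(0,6)B 0/0 satisfied
(1,3)B 2/2 satisfied
(1,4)B 2/4 not
(1,5)B 2/2 satisfied
(2,0)R 2/2 satisfied
(2,1)R 1/2 not
(2,2)B 0/1 not
(2,4)R 0/2 not
(2,5)B 2/3 satisfied
(2,6)B 2/2 satisfied
(3,0)R 1/2 not
(3,6)B 1/1 satisfied
(4,0)B 0/2 not
(4,1)R 1/2 not
(4,2)R 1/1 satisfied
(4,5)B 0/0 satisfied
Unsatisfied: (0,1), (0,2), (0,3), (0,4), (1,4), (2,1), (2,2), (2,4), (3,0), (4,0), (4,1) — 11 in total.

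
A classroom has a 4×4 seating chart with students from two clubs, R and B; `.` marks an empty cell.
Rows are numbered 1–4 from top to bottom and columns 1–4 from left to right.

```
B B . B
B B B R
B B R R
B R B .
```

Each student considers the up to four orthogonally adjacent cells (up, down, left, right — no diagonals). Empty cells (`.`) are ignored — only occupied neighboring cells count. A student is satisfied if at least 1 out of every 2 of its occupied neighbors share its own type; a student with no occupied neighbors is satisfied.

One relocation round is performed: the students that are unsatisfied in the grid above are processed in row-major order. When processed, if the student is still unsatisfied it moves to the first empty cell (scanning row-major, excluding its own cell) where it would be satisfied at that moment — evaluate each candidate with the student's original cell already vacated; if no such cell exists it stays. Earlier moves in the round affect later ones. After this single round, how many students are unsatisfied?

Initially unsatisfied (in order): (1,4), (2,3), (2,4), (3,3), (4,2), (4,3).
  (1,4) → (1,3).
  (2,3): now satisfied by earlier moves; stays.
  (2,4): now satisfied by earlier moves; stays.
  (3,3) → (1,4).
  (4,2) → (4,4).
  (4,3) → (3,3).
Resulting grid:
B B B R
B B B R
B B B R
B . . R
All satisfied now.

0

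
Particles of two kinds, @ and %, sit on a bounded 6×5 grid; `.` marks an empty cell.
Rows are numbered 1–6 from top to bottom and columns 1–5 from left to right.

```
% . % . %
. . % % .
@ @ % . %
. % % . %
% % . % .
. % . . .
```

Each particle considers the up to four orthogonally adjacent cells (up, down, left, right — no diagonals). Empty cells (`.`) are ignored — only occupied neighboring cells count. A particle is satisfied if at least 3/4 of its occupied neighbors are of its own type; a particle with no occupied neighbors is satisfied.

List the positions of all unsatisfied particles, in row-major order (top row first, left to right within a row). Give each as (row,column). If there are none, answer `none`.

(1,1)% 0/0 satisfied
(1,3)% 1/1 satisfied
(1,5)% 0/0 satisfied
(2,3)% 3/3 satisfied
(2,4)% 1/1 satisfied
(3,1)@ 1/1 satisfied
(3,2)@ 1/3 not
(3,3)% 2/3 not
(3,5)% 1/1 satisfied
(4,2)% 2/3 not
(4,3)% 2/2 satisfied
(4,5)% 1/1 satisfied
(5,1)% 1/1 satisfied
(5,2)% 3/3 satisfied
(5,4)% 0/0 satisfied
(6,2)% 1/1 satisfied

(3,2), (3,3), (4,2)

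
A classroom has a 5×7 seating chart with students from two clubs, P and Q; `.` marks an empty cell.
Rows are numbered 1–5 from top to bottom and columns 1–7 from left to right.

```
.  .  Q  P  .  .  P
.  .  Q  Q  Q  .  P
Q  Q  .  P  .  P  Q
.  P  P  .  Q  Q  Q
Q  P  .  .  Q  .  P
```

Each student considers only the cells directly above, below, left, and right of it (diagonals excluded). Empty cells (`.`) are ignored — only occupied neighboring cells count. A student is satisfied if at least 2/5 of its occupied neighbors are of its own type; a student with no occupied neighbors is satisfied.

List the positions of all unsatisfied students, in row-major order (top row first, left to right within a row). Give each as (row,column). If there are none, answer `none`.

(1,3)Q 1/2 ok
(1,4)P 0/2 unhappy
(1,7)P 1/1 ok
(2,3)Q 2/2 ok
(2,4)Q 2/4 ok
(2,5)Q 1/1 ok
(2,7)P 1/2 ok
(3,1)Q 1/1 ok
(3,2)Q 1/2 ok
(3,4)P 0/1 unhappy
(3,6)P 0/2 unhappy
(3,7)Q 1/3 unhappy
(4,2)P 2/3 ok
(4,3)P 1/1 ok
(4,5)Q 2/2 ok
(4,6)Q 2/3 ok
(4,7)Q 2/3 ok
(5,1)Q 0/1 unhappy
(5,2)P 1/2 ok
(5,5)Q 1/1 ok
(5,7)P 0/1 unhappy

(1,4), (3,4), (3,6), (3,7), (5,1), (5,7)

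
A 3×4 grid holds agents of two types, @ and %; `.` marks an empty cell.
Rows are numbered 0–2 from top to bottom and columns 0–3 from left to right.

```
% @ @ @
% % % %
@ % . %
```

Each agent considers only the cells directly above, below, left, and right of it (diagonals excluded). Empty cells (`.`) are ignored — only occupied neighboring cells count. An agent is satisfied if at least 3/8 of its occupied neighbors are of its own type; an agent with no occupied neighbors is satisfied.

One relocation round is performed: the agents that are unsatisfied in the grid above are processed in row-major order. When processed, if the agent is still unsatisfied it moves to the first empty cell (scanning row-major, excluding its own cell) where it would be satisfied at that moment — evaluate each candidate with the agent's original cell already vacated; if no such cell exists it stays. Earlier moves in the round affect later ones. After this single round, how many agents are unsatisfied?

2

Initially unsatisfied (in order): (0,1), (2,0).
  (0,1): no empty cell satisfies it; stays.
  (2,0): no empty cell satisfies it; stays.
Resulting grid:
% @ @ @
% % % %
@ % . %
Unsatisfied now: (0,1), (2,0).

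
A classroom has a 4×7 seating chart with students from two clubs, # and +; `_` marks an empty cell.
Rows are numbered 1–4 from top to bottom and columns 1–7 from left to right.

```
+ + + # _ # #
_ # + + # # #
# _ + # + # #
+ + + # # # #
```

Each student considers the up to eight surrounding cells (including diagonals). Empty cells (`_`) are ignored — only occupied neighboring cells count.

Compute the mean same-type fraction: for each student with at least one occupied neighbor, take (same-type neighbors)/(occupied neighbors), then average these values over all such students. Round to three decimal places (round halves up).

Row 1: (1,1)+ 1/2 · (1,2)+ 3/4 · (1,3)+ 3/5 · (1,4)# 1/4 · (1,6)# 4/4 · (1,7)# 3/3
Row 2: (2,2)# 1/6 · (2,3)+ 4/7 · (2,4)+ 4/7 · (2,5)# 5/7 · (2,6)# 6/7 · (2,7)# 5/5
Row 3: (3,1)# 1/3 · (3,3)+ 4/7 · (3,4)# 3/8 · (3,5)+ 1/8 · (3,6)# 7/8 · (3,7)# 5/5
Row 4: (4,1)+ 1/2 · (4,2)+ 3/4 · (4,3)+ 2/4 · (4,4)# 2/5 · (4,5)# 4/5 · (4,6)# 4/5 · (4,7)# 3/3
Sum over 25 students: 1/2 + 3/4 + 3/5 + 1/4 + 4/4 + 3/3 + 1/6 + 4/7 + 4/7 + 5/7 + 6/7 + 5/5 + 1/3 + 4/7 + 3/8 + 1/8 + 7/8 + 5/5 + 1/2 + 3/4 + 2/4 + 2/5 + 4/5 + 4/5 + 3/3 = 4483/280; mean = 4483/280 ÷ 25 = 4483/7000 = 0.640428… → 0.640.

0.640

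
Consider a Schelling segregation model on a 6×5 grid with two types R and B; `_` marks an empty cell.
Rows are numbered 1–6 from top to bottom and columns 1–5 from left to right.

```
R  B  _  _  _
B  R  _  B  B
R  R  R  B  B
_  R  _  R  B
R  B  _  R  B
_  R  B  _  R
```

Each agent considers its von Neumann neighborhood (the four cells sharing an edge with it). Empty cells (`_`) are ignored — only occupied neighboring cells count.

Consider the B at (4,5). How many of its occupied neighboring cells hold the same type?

Occupied neighbors of (4,5): (3,5)=B, (5,5)=B, (4,4)=R.
Same type (B): 2 of 3.

2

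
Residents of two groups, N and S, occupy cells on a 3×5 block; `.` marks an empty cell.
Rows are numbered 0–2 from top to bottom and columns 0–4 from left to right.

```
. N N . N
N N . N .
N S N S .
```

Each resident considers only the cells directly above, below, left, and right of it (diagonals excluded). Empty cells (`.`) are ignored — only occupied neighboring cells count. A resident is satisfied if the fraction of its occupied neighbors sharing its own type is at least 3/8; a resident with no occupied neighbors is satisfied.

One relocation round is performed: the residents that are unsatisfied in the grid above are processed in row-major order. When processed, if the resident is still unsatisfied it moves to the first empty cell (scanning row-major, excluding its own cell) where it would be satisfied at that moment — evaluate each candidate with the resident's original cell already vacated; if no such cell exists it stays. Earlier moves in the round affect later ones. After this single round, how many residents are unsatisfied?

0

Initially unsatisfied (in order): (1,3), (2,1), (2,2), (2,3).
  (1,3) → (0,0).
  (2,1) → (1,3).
  (2,2) → (0,3).
  (2,3): now satisfied by earlier moves; stays.
Resulting grid:
N N N N N
N N . S .
N . . S .
All satisfied now.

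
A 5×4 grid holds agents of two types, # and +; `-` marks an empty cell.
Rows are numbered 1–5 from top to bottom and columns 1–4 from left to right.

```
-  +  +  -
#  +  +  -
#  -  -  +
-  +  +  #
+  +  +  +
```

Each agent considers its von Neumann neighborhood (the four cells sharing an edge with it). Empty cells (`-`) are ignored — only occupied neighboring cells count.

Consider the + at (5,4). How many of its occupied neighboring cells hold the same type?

Occupied neighbors of (5,4): (4,4)=#, (5,3)=+.
Same type (+): 1 of 2.

1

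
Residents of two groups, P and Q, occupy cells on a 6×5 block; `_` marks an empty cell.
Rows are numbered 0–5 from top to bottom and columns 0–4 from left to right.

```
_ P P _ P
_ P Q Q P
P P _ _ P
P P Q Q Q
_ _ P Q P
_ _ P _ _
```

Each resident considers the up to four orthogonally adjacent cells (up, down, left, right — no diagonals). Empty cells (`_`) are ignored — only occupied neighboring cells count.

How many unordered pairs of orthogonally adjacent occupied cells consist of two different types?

9

Scan each occupied cell's neighbors to the right and below so each pair is counted once.
Row 0: P(0,1)–P(0,2)= P(0,1)–P(1,1)= P(0,2)–Q(1,2)≠ P(0,4)–P(1,4)=  → 1/4 unlike.
Row 1: P(1,1)–Q(1,2)≠ P(1,1)–P(2,1)= Q(1,2)–Q(1,3)= Q(1,3)–P(1,4)≠ P(1,4)–P(2,4)=  → 2/5 unlike.
Row 2: P(2,0)–P(2,1)= P(2,0)–P(3,0)= P(2,1)–P(3,1)= P(2,4)–Q(3,4)≠  → 1/4 unlike.
Row 3: P(3,0)–P(3,1)= P(3,1)–Q(3,2)≠ Q(3,2)–Q(3,3)= Q(3,2)–P(4,2)≠ Q(3,3)–Q(3,4)= Q(3,3)–Q(4,3)= Q(3,4)–P(4,4)≠  → 3/7 unlike.
Row 4: P(4,2)–Q(4,3)≠ P(4,2)–P(5,2)= Q(4,3)–P(4,4)≠  → 2/3 unlike.
Total adjacent occupied pairs: 23; unlike-type pairs: 9.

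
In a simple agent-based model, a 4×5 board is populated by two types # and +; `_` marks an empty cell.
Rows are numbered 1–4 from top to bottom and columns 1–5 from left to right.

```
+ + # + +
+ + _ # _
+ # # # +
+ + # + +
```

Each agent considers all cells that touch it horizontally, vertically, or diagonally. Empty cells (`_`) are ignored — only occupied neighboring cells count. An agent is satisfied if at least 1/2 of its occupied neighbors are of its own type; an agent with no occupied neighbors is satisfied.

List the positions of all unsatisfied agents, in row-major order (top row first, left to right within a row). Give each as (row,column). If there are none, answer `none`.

(1,1)+ 3/3 ok
(1,2)+ 3/4 ok
(1,3)# 1/4 unhappy
(1,4)+ 1/3 unhappy
(1,5)+ 1/2 ok
(2,1)+ 4/5 ok
(2,2)+ 4/7 ok
(2,4)# 3/6 ok
(3,1)+ 4/5 ok
(3,2)# 2/7 unhappy
(3,3)# 4/7 ok
(3,4)# 3/6 ok
(3,5)+ 2/4 ok
(4,1)+ 2/3 ok
(4,2)+ 2/5 unhappy
(4,3)# 3/5 ok
(4,4)+ 2/5 unhappy
(4,5)+ 2/3 ok

(1,3), (1,4), (3,2), (4,2), (4,4)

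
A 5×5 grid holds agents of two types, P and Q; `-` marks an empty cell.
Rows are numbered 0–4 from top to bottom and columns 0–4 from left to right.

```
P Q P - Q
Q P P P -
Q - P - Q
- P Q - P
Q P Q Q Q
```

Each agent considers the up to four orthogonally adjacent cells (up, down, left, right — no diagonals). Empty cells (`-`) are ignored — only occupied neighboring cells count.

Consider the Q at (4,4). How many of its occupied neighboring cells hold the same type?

Occupied neighbors of (4,4): (3,4)=P, (4,3)=Q.
Same type (Q): 1 of 2.

1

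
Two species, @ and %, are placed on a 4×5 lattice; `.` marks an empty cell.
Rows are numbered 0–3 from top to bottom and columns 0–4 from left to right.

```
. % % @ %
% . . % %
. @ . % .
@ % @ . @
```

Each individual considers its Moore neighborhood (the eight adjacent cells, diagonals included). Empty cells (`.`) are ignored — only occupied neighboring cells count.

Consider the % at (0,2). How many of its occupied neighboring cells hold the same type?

2

Occupied neighbors of (0,2): (0,1)=%, (0,3)=@, (1,3)=%.
Same type (%): 2 of 3.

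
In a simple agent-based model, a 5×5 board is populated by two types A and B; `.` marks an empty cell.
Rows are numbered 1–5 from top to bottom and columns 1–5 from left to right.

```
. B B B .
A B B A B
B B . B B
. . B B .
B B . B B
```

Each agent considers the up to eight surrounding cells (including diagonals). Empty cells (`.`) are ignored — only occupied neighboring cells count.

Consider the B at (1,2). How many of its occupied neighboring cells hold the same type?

Occupied neighbors of (1,2): (1,3)=B, (2,1)=A, (2,2)=B, (2,3)=B.
Same type (B): 3 of 4.

3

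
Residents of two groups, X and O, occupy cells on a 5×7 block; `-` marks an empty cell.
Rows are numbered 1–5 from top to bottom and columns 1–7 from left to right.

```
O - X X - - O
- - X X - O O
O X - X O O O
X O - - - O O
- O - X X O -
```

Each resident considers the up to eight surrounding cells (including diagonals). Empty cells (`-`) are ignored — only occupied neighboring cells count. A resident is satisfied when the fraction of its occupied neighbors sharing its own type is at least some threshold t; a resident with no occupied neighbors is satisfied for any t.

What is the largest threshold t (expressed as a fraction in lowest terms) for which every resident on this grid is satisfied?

Row 1: (1,1)O — no occupied neighbors · (1,3)X 3/3 · (1,4)X 3/3 · (1,7)O 2/2
Row 2: (2,3)X 5/5 · (2,4)X 4/5 · (2,6)O 5/5 · (2,7)O 4/4
Row 3: (3,1)O 1/3 · (3,2)X 2/4 · (3,4)X 2/3 · (3,5)O 3/5 · (3,6)O 6/6 · (3,7)O 5/5
Row 4: (4,1)X 1/4 · (4,2)O 2/4 · (4,6)O 5/6 · (4,7)O 4/4
Row 5: (5,2)O 1/2 · (5,4)X 1/1 · (5,5)X 1/3 · (5,6)O 2/3
The smallest same-type fraction is 1/4 at (4,1), which reduces to 1/4. Any threshold above that leaves this resident unsatisfied.

1/4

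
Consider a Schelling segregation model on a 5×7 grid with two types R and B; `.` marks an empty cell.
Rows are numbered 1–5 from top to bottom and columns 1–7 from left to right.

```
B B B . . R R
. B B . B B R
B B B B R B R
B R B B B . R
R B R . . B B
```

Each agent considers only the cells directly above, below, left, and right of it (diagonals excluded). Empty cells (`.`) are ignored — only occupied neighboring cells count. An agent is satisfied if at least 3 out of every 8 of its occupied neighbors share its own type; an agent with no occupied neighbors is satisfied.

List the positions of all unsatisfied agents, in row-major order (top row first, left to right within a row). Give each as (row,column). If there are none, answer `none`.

(3,5), (3,6), (4,1), (4,2), (5,1), (5,2), (5,3)

Row 1: (1,1)B 1/1 satisfied · (1,2)B 3/3 satisfied · (1,3)B 2/2 satisfied · (1,6)R 1/2 satisfied · (1,7)R 2/2 satisfied
Row 2: (2,2)B 3/3 satisfied · (2,3)B 3/3 satisfied · (2,5)B 1/2 satisfied · (2,6)B 2/4 satisfied · (2,7)R 2/3 satisfied
Row 3: (3,1)B 2/2 satisfied · (3,2)B 3/4 satisfied · (3,3)B 4/4 satisfied · (3,4)B 2/3 satisfied · (3,5)R 0/4 not · (3,6)B 1/3 not · (3,7)R 2/3 satisfied
Row 4: (4,1)B 1/3 not · (4,2)R 0/4 not · (4,3)B 2/4 satisfied · (4,4)B 3/3 satisfied · (4,5)B 1/2 satisfied · (4,7)R 1/2 satisfied
Row 5: (5,1)R 0/2 not · (5,2)B 0/3 not · (5,3)R 0/2 not · (5,6)B 1/1 satisfied · (5,7)B 1/2 satisfied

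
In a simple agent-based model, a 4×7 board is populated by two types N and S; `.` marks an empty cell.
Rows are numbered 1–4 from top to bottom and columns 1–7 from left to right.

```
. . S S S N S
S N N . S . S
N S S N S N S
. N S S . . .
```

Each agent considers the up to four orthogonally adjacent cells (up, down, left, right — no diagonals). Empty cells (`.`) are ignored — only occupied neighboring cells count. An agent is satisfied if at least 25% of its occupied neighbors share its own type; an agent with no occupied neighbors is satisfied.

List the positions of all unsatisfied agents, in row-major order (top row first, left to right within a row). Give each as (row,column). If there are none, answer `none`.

(1,6), (2,1), (3,1), (3,4), (3,6), (4,2)

(1,3)S 1/2 ok
(1,4)S 2/2 ok
(1,5)S 2/3 ok
(1,6)N 0/2 unhappy
(1,7)S 1/2 ok
(2,1)S 0/2 unhappy
(2,2)N 1/3 ok
(2,3)N 1/3 ok
(2,5)S 2/2 ok
(2,7)S 2/2 ok
(3,1)N 0/2 unhappy
(3,2)S 1/4 ok
(3,3)S 2/4 ok
(3,4)N 0/3 unhappy
(3,5)S 1/3 ok
(3,6)N 0/2 unhappy
(3,7)S 1/2 ok
(4,2)N 0/2 unhappy
(4,3)S 2/3 ok
(4,4)S 1/2 ok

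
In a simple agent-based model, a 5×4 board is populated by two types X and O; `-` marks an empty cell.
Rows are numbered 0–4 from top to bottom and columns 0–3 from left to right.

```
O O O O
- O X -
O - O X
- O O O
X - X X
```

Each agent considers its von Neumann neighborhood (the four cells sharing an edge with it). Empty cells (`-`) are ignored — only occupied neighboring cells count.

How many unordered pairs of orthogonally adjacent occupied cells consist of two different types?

Scan each occupied cell's neighbors to the right and below so each pair is counted once.
Row 0: O(0,0)–O(0,1)= O(0,1)–O(0,2)= O(0,1)–O(1,1)= O(0,2)–O(0,3)= O(0,2)–X(1,2)≠  → 1/5 unlike.
Row 1: O(1,1)–X(1,2)≠ X(1,2)–O(2,2)≠  → 2/2 unlike.
Row 2: O(2,2)–X(2,3)≠ O(2,2)–O(3,2)= X(2,3)–O(3,3)≠  → 2/3 unlike.
Row 3: O(3,1)–O(3,2)= O(3,2)–O(3,3)= O(3,2)–X(4,2)≠ O(3,3)–X(4,3)≠  → 2/4 unlike.
Row 4: X(4,2)–X(4,3)=  → 0/1 unlike.
Total adjacent occupied pairs: 15; unlike-type pairs: 7.

7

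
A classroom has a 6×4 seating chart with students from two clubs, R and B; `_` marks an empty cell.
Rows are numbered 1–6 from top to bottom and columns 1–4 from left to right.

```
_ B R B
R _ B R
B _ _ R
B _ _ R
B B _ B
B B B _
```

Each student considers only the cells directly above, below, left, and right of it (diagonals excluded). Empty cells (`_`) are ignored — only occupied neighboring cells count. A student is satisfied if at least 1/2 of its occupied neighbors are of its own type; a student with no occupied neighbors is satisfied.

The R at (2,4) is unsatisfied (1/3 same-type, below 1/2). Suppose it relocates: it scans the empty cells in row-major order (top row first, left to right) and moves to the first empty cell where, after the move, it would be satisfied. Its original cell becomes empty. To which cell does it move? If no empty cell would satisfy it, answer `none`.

(1,1)

Vacating (2,4). Empty cells in order:
  (1,1): 1/2 same-type → satisfied — stop here.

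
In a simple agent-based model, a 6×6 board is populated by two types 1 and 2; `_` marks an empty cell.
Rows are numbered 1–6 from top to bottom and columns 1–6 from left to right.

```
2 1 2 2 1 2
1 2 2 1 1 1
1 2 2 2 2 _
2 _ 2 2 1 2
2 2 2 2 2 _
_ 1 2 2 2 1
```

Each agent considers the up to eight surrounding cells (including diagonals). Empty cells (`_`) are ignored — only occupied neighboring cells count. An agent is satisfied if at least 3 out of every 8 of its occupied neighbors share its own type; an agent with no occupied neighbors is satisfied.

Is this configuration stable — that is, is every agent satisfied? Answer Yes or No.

(1,1)2 1/3 not
(1,2)1 1/5 not
(1,3)2 3/5 satisfied
(1,4)2 2/5 satisfied
(1,5)1 3/5 satisfied
(1,6)2 0/3 not
(2,1)1 2/5 satisfied
(2,2)2 5/8 satisfied
(2,3)2 6/8 satisfied
(2,4)1 2/8 not
(2,5)1 3/7 satisfied
(2,6)1 2/4 satisfied
(3,1)1 1/4 not
(3,2)2 5/7 satisfied
(3,3)2 6/7 satisfied
(3,4)2 5/8 satisfied
(3,5)2 3/7 satisfied
(4,1)2 3/4 satisfied
(4,3)2 7/7 satisfied
(4,4)2 7/8 satisfied
(4,5)1 0/6 not
(4,6)2 2/3 satisfied
(5,1)2 2/3 satisfied
(5,2)2 5/6 satisfied
(5,3)2 6/7 satisfied
(5,4)2 7/8 satisfied
(5,5)2 5/7 satisfied
(6,2)1 0/4 not
(6,3)2 4/5 satisfied
(6,4)2 5/5 satisfied
(6,5)2 3/4 satisfied
(6,6)1 0/2 not
For instance (1,1) has only 1/3 same-type neighbors, below 3/8.

No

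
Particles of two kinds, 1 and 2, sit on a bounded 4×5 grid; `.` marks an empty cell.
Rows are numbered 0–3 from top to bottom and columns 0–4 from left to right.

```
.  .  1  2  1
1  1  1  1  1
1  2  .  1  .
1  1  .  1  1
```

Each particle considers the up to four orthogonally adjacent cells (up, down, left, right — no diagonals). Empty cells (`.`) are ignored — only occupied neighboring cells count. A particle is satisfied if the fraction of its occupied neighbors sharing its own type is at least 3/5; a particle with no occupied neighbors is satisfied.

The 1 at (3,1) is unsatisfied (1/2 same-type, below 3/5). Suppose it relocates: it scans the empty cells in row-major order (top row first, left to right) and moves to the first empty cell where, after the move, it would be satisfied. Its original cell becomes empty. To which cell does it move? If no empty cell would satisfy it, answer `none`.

Vacating (3,1). Empty cells in order:
  (0,0): 1/1 same-type → satisfied — stop here.

(0,0)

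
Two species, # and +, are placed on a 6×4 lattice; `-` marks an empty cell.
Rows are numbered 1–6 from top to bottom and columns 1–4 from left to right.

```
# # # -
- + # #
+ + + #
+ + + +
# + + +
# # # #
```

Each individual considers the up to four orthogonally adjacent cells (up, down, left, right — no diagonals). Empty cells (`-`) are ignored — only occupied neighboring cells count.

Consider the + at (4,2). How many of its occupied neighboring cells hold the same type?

Occupied neighbors of (4,2): (3,2)=+, (5,2)=+, (4,1)=+, (4,3)=+.
Same type (+): 4 of 4.

4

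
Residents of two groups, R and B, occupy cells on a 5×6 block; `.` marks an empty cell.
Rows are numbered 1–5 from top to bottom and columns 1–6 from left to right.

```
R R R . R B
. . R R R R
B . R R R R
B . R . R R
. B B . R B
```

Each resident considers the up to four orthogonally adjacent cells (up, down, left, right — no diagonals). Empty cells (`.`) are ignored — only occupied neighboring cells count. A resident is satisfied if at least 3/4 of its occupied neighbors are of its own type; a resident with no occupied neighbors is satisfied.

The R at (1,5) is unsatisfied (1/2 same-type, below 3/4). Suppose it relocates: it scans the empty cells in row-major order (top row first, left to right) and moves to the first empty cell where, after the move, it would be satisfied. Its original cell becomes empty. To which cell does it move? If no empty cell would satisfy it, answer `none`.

Vacating (1,5). Empty cells in order:
  (1,4): 2/2 same-type → satisfied — stop here.

(1,4)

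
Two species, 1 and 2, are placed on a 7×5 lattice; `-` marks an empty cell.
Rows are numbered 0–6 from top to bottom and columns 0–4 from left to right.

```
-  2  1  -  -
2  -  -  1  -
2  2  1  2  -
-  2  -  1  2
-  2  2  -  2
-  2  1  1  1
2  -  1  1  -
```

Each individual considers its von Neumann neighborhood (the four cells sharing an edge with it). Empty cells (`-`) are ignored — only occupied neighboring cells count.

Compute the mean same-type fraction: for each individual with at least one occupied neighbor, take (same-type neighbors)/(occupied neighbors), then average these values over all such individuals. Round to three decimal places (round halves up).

Row 0: (0,1)2 0/1 · (0,2)1 0/1
Row 1: (1,0)2 1/1 · (1,3)1 0/1
Row 2: (2,0)2 2/2 · (2,1)2 2/3 · (2,2)1 0/2 · (2,3)2 0/3
Row 3: (3,1)2 2/2 · (3,3)1 0/2 · (3,4)2 1/2
Row 4: (4,1)2 3/3 · (4,2)2 1/2 · (4,4)2 1/2
Row 5: (5,1)2 1/2 · (5,2)1 2/4 · (5,3)1 3/3 · (5,4)1 1/2
Row 6: (6,0)2 — no occupied neighbors · (6,2)1 2/2 · (6,3)1 2/2
Sum over 20 individuals: 0/1 + 0/1 + 1/1 + 0/1 + 2/2 + 2/3 + 0/2 + 0/3 + 2/2 + 0/2 + 1/2 + 3/3 + 1/2 + 1/2 + 1/2 + 2/4 + 3/3 + 1/2 + 2/2 + 2/2 = 32/3; mean = 32/3 ÷ 20 = 8/15 = 0.533333… → 0.533.

0.533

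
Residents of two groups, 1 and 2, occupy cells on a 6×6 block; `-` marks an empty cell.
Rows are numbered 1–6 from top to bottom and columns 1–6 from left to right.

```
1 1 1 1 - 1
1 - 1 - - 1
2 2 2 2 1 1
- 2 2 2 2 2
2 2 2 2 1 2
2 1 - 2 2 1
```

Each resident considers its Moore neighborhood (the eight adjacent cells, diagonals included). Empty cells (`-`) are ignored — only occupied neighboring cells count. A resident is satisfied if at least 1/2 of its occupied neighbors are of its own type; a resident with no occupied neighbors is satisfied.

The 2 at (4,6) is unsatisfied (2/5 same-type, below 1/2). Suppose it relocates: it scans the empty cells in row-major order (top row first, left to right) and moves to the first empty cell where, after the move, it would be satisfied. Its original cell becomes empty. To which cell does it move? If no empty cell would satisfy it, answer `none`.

Vacating (4,6). Empty cells in order:
  (1,5): 0/3 same-type → still unsatisfied.
  (2,2): 3/8 same-type → still unsatisfied.
  (2,4): 2/6 same-type → still unsatisfied.
  (2,5): 1/6 same-type → still unsatisfied.
  (4,1): 5/5 same-type → satisfied — stop here.

(4,1)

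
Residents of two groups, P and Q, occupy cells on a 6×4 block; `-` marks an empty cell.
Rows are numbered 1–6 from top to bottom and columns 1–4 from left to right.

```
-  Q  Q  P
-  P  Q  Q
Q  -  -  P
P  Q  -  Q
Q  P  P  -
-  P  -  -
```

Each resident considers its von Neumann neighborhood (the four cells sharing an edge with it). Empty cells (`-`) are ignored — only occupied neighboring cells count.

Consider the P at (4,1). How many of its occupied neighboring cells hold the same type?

Occupied neighbors of (4,1): (3,1)=Q, (5,1)=Q, (4,2)=Q.
Same type (P): 0 of 3.

0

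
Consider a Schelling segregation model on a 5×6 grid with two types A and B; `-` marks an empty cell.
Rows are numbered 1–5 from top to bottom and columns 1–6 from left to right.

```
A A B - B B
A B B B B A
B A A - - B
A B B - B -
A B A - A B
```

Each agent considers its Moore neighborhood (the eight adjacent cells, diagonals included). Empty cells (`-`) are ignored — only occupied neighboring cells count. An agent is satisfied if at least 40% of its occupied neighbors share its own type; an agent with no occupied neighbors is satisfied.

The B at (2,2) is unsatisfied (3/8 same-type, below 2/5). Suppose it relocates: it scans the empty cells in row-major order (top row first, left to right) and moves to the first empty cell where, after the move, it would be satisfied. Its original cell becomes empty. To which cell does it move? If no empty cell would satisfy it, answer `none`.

Vacating (2,2). Empty cells in order:
  (1,4): 5/5 same-type → satisfied — stop here.

(1,4)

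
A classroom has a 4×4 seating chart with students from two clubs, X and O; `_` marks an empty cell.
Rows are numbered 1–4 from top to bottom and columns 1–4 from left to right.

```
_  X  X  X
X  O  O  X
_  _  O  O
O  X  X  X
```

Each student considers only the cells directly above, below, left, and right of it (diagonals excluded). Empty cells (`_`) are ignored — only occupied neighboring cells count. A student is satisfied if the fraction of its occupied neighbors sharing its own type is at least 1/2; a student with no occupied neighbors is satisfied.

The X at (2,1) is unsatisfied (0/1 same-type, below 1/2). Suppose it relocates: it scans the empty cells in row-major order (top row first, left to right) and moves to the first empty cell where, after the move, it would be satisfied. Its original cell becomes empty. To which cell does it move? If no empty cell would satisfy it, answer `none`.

(1,1)

Vacating (2,1). Empty cells in order:
  (1,1): 1/1 same-type → satisfied — stop here.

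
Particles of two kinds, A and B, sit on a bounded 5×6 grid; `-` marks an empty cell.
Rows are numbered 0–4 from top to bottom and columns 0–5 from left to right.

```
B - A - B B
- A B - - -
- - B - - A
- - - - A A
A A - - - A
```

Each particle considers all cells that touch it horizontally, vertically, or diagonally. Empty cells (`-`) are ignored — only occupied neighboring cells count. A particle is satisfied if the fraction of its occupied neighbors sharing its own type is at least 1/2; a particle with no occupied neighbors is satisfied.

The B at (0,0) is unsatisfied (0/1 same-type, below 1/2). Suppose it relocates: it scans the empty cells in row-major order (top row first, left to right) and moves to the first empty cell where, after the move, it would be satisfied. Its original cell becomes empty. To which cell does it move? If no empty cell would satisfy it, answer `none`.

(0,3)

Vacating (0,0). Empty cells in order:
  (0,1): 1/3 same-type → still unsatisfied.
  (0,3): 2/3 same-type → satisfied — stop here.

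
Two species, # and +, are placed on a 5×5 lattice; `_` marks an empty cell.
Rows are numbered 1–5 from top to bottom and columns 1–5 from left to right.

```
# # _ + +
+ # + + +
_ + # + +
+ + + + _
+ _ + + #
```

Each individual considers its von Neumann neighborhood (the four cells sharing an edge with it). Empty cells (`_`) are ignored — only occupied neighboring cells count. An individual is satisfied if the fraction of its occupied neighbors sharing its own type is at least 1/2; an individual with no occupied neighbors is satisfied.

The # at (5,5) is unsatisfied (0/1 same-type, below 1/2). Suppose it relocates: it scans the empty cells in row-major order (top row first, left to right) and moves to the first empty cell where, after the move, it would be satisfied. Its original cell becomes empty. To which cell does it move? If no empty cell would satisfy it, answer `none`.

Vacating (5,5). Empty cells in order:
  (1,3): 1/3 same-type → still unsatisfied.
  (3,1): 0/3 same-type → still unsatisfied.
  (4,5): 0/2 same-type → still unsatisfied.
  (5,2): 0/3 same-type → still unsatisfied.

none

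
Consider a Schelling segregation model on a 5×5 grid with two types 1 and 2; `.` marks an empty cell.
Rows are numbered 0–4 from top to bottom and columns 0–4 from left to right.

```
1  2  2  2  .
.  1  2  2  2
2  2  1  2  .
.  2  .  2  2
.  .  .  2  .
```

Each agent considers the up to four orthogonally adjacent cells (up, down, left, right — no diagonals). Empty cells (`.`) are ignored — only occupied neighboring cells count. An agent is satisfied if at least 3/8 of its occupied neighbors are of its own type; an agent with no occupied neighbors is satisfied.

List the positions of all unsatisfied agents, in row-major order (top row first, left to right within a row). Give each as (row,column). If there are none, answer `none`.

(0,0), (0,1), (1,1), (2,2)

Row 0: (0,0)1 0/1 unhappy · (0,1)2 1/3 unhappy · (0,2)2 3/3 ok · (0,3)2 2/2 ok
Row 1: (1,1)1 0/3 unhappy · (1,2)2 2/4 ok · (1,3)2 4/4 ok · (1,4)2 1/1 ok
Row 2: (2,0)2 1/1 ok · (2,1)2 2/4 ok · (2,2)1 0/3 unhappy · (2,3)2 2/3 ok
Row 3: (3,1)2 1/1 ok · (3,3)2 3/3 ok · (3,4)2 1/1 ok
Row 4: (4,3)2 1/1 ok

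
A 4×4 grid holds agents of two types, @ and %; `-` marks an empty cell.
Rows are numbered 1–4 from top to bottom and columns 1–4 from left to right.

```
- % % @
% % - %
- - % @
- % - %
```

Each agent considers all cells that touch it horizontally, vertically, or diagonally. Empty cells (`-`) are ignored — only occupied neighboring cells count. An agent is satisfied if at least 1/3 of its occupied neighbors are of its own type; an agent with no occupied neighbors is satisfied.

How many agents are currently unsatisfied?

Row 1: (1,2)% 3/3 ✓ · (1,3)% 3/4 ✓ · (1,4)@ 0/2 ✗
Row 2: (2,1)% 2/2 ✓ · (2,2)% 4/4 ✓ · (2,4)% 2/4 ✓
Row 3: (3,3)% 4/5 ✓ · (3,4)@ 0/3 ✗
Row 4: (4,2)% 1/1 ✓ · (4,4)% 1/2 ✓
Unsatisfied: (1,4), (3,4) — 2 in total.

2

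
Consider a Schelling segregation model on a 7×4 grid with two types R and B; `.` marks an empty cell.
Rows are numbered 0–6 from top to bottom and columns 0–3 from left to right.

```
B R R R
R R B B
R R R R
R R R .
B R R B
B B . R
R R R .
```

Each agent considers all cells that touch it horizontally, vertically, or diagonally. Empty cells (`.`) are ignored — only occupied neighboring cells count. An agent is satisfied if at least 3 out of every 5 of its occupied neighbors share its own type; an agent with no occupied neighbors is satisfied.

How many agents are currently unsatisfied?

Row 0: (0,0)B 0/3 unhappy · (0,1)R 3/5 ok · (0,2)R 3/5 ok · (0,3)R 1/3 unhappy
Row 1: (1,0)R 4/5 ok · (1,1)R 6/8 ok · (1,2)B 1/8 unhappy · (1,3)B 1/5 unhappy
Row 2: (2,0)R 5/5 ok · (2,1)R 7/8 ok · (2,2)R 5/7 ok · (2,3)R 2/4 unhappy
Row 3: (3,0)R 4/5 ok · (3,1)R 7/8 ok · (3,2)R 6/7 ok
Row 4: (4,0)B 2/5 unhappy · (4,1)R 4/7 unhappy · (4,2)R 4/6 ok · (4,3)B 0/3 unhappy
Row 5: (5,0)B 2/5 unhappy · (5,1)B 2/7 unhappy · (5,3)R 2/3 ok
Row 6: (6,0)R 1/3 unhappy · (6,1)R 2/4 unhappy · (6,2)R 2/3 ok
Unsatisfied: (0,0), (0,3), (1,2), (1,3), (2,3), (4,0), (4,1), (4,3), (5,0), (5,1), (6,0), (6,1) — 12 in total.

12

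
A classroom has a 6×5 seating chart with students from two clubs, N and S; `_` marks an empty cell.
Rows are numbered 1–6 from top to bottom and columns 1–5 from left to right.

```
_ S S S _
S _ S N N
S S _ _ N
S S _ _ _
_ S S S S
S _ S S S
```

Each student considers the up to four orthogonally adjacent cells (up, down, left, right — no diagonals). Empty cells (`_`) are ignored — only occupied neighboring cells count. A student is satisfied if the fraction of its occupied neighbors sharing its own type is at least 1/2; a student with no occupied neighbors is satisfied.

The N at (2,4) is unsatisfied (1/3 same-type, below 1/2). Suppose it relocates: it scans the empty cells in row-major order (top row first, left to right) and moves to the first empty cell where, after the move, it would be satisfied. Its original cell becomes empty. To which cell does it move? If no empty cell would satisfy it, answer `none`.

(1,5)

Vacating (2,4). Empty cells in order:
  (1,1): 0/2 same-type → still unsatisfied.
  (1,5): 1/2 same-type → satisfied — stop here.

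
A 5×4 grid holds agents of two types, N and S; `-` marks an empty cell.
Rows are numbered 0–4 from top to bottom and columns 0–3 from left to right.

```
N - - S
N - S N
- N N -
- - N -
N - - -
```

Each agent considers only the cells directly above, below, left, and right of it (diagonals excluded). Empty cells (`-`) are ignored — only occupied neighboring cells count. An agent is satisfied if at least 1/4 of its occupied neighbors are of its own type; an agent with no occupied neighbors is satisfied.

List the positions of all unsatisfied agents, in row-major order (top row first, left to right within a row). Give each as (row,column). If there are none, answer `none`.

(0,3), (1,2), (1,3)

Row 0: (0,0)N 1/1 ok · (0,3)S 0/1 unhappy
Row 1: (1,0)N 1/1 ok · (1,2)S 0/2 unhappy · (1,3)N 0/2 unhappy
Row 2: (2,1)N 1/1 ok · (2,2)N 2/3 ok
Row 3: (3,2)N 1/1 ok
Row 4: (4,0)N 0/0 ok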